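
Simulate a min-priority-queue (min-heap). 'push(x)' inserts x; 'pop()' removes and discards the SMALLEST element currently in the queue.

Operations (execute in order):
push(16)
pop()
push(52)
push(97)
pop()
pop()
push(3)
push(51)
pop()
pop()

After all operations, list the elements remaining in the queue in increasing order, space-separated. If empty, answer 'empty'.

push(16): heap contents = [16]
pop() → 16: heap contents = []
push(52): heap contents = [52]
push(97): heap contents = [52, 97]
pop() → 52: heap contents = [97]
pop() → 97: heap contents = []
push(3): heap contents = [3]
push(51): heap contents = [3, 51]
pop() → 3: heap contents = [51]
pop() → 51: heap contents = []

Answer: empty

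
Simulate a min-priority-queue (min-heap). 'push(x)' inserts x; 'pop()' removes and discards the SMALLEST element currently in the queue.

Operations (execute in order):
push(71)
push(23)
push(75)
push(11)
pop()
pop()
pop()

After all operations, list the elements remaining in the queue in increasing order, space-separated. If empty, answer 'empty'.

push(71): heap contents = [71]
push(23): heap contents = [23, 71]
push(75): heap contents = [23, 71, 75]
push(11): heap contents = [11, 23, 71, 75]
pop() → 11: heap contents = [23, 71, 75]
pop() → 23: heap contents = [71, 75]
pop() → 71: heap contents = [75]

Answer: 75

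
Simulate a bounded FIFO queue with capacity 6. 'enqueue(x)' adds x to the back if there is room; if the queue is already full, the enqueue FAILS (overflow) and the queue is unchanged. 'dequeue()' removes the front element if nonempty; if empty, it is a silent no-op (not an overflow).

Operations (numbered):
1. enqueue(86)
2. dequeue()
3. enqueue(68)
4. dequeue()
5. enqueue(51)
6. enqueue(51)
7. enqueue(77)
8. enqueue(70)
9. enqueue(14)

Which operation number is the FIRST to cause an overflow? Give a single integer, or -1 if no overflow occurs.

1. enqueue(86): size=1
2. dequeue(): size=0
3. enqueue(68): size=1
4. dequeue(): size=0
5. enqueue(51): size=1
6. enqueue(51): size=2
7. enqueue(77): size=3
8. enqueue(70): size=4
9. enqueue(14): size=5

Answer: -1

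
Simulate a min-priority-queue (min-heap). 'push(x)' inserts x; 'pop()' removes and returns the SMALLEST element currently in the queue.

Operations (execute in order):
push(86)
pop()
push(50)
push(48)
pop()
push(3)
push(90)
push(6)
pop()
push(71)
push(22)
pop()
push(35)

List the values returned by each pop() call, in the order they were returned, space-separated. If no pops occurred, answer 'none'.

push(86): heap contents = [86]
pop() → 86: heap contents = []
push(50): heap contents = [50]
push(48): heap contents = [48, 50]
pop() → 48: heap contents = [50]
push(3): heap contents = [3, 50]
push(90): heap contents = [3, 50, 90]
push(6): heap contents = [3, 6, 50, 90]
pop() → 3: heap contents = [6, 50, 90]
push(71): heap contents = [6, 50, 71, 90]
push(22): heap contents = [6, 22, 50, 71, 90]
pop() → 6: heap contents = [22, 50, 71, 90]
push(35): heap contents = [22, 35, 50, 71, 90]

Answer: 86 48 3 6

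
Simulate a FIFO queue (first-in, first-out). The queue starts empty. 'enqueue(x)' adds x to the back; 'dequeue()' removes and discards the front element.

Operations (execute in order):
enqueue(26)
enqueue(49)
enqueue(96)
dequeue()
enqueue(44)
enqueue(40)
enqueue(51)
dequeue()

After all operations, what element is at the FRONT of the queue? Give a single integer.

enqueue(26): queue = [26]
enqueue(49): queue = [26, 49]
enqueue(96): queue = [26, 49, 96]
dequeue(): queue = [49, 96]
enqueue(44): queue = [49, 96, 44]
enqueue(40): queue = [49, 96, 44, 40]
enqueue(51): queue = [49, 96, 44, 40, 51]
dequeue(): queue = [96, 44, 40, 51]

Answer: 96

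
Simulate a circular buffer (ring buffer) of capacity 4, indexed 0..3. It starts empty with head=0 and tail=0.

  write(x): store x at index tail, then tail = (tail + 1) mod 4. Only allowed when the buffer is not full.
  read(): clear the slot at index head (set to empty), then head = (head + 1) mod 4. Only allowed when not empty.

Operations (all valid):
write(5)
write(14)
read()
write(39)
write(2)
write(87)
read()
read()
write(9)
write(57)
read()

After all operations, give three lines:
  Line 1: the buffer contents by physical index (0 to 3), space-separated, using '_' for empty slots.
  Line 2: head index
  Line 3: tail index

Answer: 87 9 57 _
0
3

Derivation:
write(5): buf=[5 _ _ _], head=0, tail=1, size=1
write(14): buf=[5 14 _ _], head=0, tail=2, size=2
read(): buf=[_ 14 _ _], head=1, tail=2, size=1
write(39): buf=[_ 14 39 _], head=1, tail=3, size=2
write(2): buf=[_ 14 39 2], head=1, tail=0, size=3
write(87): buf=[87 14 39 2], head=1, tail=1, size=4
read(): buf=[87 _ 39 2], head=2, tail=1, size=3
read(): buf=[87 _ _ 2], head=3, tail=1, size=2
write(9): buf=[87 9 _ 2], head=3, tail=2, size=3
write(57): buf=[87 9 57 2], head=3, tail=3, size=4
read(): buf=[87 9 57 _], head=0, tail=3, size=3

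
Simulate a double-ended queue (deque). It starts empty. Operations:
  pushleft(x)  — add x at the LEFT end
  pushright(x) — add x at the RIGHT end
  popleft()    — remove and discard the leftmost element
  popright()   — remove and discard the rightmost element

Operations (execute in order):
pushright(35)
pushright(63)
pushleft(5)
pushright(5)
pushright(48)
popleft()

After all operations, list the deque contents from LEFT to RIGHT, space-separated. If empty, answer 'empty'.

pushright(35): [35]
pushright(63): [35, 63]
pushleft(5): [5, 35, 63]
pushright(5): [5, 35, 63, 5]
pushright(48): [5, 35, 63, 5, 48]
popleft(): [35, 63, 5, 48]

Answer: 35 63 5 48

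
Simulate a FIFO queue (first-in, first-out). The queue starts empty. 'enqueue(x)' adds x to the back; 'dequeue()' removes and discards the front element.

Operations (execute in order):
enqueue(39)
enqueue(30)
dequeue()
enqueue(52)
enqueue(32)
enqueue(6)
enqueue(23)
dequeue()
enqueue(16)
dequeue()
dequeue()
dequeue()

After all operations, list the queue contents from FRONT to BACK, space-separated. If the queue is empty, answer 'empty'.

enqueue(39): [39]
enqueue(30): [39, 30]
dequeue(): [30]
enqueue(52): [30, 52]
enqueue(32): [30, 52, 32]
enqueue(6): [30, 52, 32, 6]
enqueue(23): [30, 52, 32, 6, 23]
dequeue(): [52, 32, 6, 23]
enqueue(16): [52, 32, 6, 23, 16]
dequeue(): [32, 6, 23, 16]
dequeue(): [6, 23, 16]
dequeue(): [23, 16]

Answer: 23 16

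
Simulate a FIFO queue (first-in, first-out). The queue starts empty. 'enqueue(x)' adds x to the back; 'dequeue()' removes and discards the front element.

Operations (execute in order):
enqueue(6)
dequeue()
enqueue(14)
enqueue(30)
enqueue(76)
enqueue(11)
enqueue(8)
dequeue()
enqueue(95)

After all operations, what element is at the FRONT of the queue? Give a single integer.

Answer: 30

Derivation:
enqueue(6): queue = [6]
dequeue(): queue = []
enqueue(14): queue = [14]
enqueue(30): queue = [14, 30]
enqueue(76): queue = [14, 30, 76]
enqueue(11): queue = [14, 30, 76, 11]
enqueue(8): queue = [14, 30, 76, 11, 8]
dequeue(): queue = [30, 76, 11, 8]
enqueue(95): queue = [30, 76, 11, 8, 95]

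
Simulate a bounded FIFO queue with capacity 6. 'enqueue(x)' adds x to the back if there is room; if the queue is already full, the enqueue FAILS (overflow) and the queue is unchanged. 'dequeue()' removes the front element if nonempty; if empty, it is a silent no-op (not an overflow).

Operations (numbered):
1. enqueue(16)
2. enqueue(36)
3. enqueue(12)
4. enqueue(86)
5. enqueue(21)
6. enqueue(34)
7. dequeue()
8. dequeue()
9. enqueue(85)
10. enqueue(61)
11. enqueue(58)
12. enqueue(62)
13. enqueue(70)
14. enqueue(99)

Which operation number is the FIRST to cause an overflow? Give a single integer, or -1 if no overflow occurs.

1. enqueue(16): size=1
2. enqueue(36): size=2
3. enqueue(12): size=3
4. enqueue(86): size=4
5. enqueue(21): size=5
6. enqueue(34): size=6
7. dequeue(): size=5
8. dequeue(): size=4
9. enqueue(85): size=5
10. enqueue(61): size=6
11. enqueue(58): size=6=cap → OVERFLOW (fail)
12. enqueue(62): size=6=cap → OVERFLOW (fail)
13. enqueue(70): size=6=cap → OVERFLOW (fail)
14. enqueue(99): size=6=cap → OVERFLOW (fail)

Answer: 11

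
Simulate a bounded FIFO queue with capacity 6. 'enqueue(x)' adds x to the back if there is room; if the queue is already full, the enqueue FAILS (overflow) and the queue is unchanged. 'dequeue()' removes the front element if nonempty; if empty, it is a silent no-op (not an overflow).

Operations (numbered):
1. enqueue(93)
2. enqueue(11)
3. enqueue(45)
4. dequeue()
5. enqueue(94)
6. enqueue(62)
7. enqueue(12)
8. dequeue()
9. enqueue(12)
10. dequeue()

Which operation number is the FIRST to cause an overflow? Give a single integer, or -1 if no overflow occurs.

1. enqueue(93): size=1
2. enqueue(11): size=2
3. enqueue(45): size=3
4. dequeue(): size=2
5. enqueue(94): size=3
6. enqueue(62): size=4
7. enqueue(12): size=5
8. dequeue(): size=4
9. enqueue(12): size=5
10. dequeue(): size=4

Answer: -1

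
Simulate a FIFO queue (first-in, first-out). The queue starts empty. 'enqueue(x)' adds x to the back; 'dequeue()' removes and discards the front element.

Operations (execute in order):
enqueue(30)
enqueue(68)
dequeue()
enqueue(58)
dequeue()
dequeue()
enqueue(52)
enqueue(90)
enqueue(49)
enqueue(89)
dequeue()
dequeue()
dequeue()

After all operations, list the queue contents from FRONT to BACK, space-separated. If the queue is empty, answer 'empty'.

enqueue(30): [30]
enqueue(68): [30, 68]
dequeue(): [68]
enqueue(58): [68, 58]
dequeue(): [58]
dequeue(): []
enqueue(52): [52]
enqueue(90): [52, 90]
enqueue(49): [52, 90, 49]
enqueue(89): [52, 90, 49, 89]
dequeue(): [90, 49, 89]
dequeue(): [49, 89]
dequeue(): [89]

Answer: 89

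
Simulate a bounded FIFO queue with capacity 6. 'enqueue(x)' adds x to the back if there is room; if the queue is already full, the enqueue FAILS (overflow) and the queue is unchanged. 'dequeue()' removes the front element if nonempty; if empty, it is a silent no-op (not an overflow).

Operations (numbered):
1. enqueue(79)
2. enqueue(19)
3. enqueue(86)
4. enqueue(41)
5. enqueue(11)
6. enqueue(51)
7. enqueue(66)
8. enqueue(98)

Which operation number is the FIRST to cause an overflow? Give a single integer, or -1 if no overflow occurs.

1. enqueue(79): size=1
2. enqueue(19): size=2
3. enqueue(86): size=3
4. enqueue(41): size=4
5. enqueue(11): size=5
6. enqueue(51): size=6
7. enqueue(66): size=6=cap → OVERFLOW (fail)
8. enqueue(98): size=6=cap → OVERFLOW (fail)

Answer: 7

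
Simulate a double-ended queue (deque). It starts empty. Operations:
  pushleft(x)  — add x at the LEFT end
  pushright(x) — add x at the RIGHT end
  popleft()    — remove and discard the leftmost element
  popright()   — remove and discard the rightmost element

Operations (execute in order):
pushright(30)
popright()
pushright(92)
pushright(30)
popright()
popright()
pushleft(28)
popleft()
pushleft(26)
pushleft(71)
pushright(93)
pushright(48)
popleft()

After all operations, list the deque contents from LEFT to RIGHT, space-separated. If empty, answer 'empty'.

pushright(30): [30]
popright(): []
pushright(92): [92]
pushright(30): [92, 30]
popright(): [92]
popright(): []
pushleft(28): [28]
popleft(): []
pushleft(26): [26]
pushleft(71): [71, 26]
pushright(93): [71, 26, 93]
pushright(48): [71, 26, 93, 48]
popleft(): [26, 93, 48]

Answer: 26 93 48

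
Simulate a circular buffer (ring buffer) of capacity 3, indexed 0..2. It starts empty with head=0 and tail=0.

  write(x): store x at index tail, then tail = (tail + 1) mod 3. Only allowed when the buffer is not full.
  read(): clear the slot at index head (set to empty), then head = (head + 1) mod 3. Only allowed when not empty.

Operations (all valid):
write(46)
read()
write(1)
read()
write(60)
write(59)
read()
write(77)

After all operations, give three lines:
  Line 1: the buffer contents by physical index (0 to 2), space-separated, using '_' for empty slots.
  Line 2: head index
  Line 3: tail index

Answer: 59 77 _
0
2

Derivation:
write(46): buf=[46 _ _], head=0, tail=1, size=1
read(): buf=[_ _ _], head=1, tail=1, size=0
write(1): buf=[_ 1 _], head=1, tail=2, size=1
read(): buf=[_ _ _], head=2, tail=2, size=0
write(60): buf=[_ _ 60], head=2, tail=0, size=1
write(59): buf=[59 _ 60], head=2, tail=1, size=2
read(): buf=[59 _ _], head=0, tail=1, size=1
write(77): buf=[59 77 _], head=0, tail=2, size=2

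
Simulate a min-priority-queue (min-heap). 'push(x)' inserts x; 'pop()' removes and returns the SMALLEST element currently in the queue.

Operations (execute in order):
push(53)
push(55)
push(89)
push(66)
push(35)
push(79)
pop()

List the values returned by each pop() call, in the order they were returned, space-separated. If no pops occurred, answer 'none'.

Answer: 35

Derivation:
push(53): heap contents = [53]
push(55): heap contents = [53, 55]
push(89): heap contents = [53, 55, 89]
push(66): heap contents = [53, 55, 66, 89]
push(35): heap contents = [35, 53, 55, 66, 89]
push(79): heap contents = [35, 53, 55, 66, 79, 89]
pop() → 35: heap contents = [53, 55, 66, 79, 89]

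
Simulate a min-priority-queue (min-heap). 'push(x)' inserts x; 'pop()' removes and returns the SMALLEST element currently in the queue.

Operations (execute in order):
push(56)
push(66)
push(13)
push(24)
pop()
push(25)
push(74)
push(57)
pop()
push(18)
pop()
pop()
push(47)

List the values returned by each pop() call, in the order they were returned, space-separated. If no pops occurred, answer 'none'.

push(56): heap contents = [56]
push(66): heap contents = [56, 66]
push(13): heap contents = [13, 56, 66]
push(24): heap contents = [13, 24, 56, 66]
pop() → 13: heap contents = [24, 56, 66]
push(25): heap contents = [24, 25, 56, 66]
push(74): heap contents = [24, 25, 56, 66, 74]
push(57): heap contents = [24, 25, 56, 57, 66, 74]
pop() → 24: heap contents = [25, 56, 57, 66, 74]
push(18): heap contents = [18, 25, 56, 57, 66, 74]
pop() → 18: heap contents = [25, 56, 57, 66, 74]
pop() → 25: heap contents = [56, 57, 66, 74]
push(47): heap contents = [47, 56, 57, 66, 74]

Answer: 13 24 18 25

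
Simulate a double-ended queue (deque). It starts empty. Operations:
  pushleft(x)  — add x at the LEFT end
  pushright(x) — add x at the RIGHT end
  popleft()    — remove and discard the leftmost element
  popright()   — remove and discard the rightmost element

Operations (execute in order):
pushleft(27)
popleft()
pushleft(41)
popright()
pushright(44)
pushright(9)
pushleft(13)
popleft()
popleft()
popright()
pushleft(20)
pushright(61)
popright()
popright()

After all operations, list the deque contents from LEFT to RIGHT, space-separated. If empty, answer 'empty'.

Answer: empty

Derivation:
pushleft(27): [27]
popleft(): []
pushleft(41): [41]
popright(): []
pushright(44): [44]
pushright(9): [44, 9]
pushleft(13): [13, 44, 9]
popleft(): [44, 9]
popleft(): [9]
popright(): []
pushleft(20): [20]
pushright(61): [20, 61]
popright(): [20]
popright(): []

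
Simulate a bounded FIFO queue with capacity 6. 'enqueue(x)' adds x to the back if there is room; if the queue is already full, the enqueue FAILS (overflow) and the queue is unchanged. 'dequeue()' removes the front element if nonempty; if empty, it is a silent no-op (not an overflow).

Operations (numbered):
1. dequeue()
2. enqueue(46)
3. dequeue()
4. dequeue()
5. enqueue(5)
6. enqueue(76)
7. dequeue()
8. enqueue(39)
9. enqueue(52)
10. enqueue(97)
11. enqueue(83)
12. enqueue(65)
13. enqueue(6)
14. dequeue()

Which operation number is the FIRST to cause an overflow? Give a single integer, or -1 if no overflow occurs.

1. dequeue(): empty, no-op, size=0
2. enqueue(46): size=1
3. dequeue(): size=0
4. dequeue(): empty, no-op, size=0
5. enqueue(5): size=1
6. enqueue(76): size=2
7. dequeue(): size=1
8. enqueue(39): size=2
9. enqueue(52): size=3
10. enqueue(97): size=4
11. enqueue(83): size=5
12. enqueue(65): size=6
13. enqueue(6): size=6=cap → OVERFLOW (fail)
14. dequeue(): size=5

Answer: 13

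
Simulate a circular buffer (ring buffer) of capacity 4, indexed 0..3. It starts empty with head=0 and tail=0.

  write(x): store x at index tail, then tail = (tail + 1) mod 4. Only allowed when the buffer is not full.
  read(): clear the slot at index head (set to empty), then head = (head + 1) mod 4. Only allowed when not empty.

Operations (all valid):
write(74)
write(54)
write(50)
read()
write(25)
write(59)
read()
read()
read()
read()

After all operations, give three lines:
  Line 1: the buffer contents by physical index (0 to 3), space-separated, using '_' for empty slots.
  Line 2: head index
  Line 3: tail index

write(74): buf=[74 _ _ _], head=0, tail=1, size=1
write(54): buf=[74 54 _ _], head=0, tail=2, size=2
write(50): buf=[74 54 50 _], head=0, tail=3, size=3
read(): buf=[_ 54 50 _], head=1, tail=3, size=2
write(25): buf=[_ 54 50 25], head=1, tail=0, size=3
write(59): buf=[59 54 50 25], head=1, tail=1, size=4
read(): buf=[59 _ 50 25], head=2, tail=1, size=3
read(): buf=[59 _ _ 25], head=3, tail=1, size=2
read(): buf=[59 _ _ _], head=0, tail=1, size=1
read(): buf=[_ _ _ _], head=1, tail=1, size=0

Answer: _ _ _ _
1
1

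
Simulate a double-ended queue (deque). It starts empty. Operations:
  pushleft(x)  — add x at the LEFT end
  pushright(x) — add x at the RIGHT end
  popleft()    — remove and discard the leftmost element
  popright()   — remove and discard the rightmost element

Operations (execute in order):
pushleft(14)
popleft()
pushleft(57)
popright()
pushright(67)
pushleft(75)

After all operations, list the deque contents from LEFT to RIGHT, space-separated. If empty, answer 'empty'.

pushleft(14): [14]
popleft(): []
pushleft(57): [57]
popright(): []
pushright(67): [67]
pushleft(75): [75, 67]

Answer: 75 67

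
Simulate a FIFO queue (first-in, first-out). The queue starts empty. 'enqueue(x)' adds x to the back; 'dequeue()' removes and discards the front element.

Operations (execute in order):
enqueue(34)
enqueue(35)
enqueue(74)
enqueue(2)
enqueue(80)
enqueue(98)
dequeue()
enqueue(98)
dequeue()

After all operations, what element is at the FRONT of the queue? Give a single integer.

Answer: 74

Derivation:
enqueue(34): queue = [34]
enqueue(35): queue = [34, 35]
enqueue(74): queue = [34, 35, 74]
enqueue(2): queue = [34, 35, 74, 2]
enqueue(80): queue = [34, 35, 74, 2, 80]
enqueue(98): queue = [34, 35, 74, 2, 80, 98]
dequeue(): queue = [35, 74, 2, 80, 98]
enqueue(98): queue = [35, 74, 2, 80, 98, 98]
dequeue(): queue = [74, 2, 80, 98, 98]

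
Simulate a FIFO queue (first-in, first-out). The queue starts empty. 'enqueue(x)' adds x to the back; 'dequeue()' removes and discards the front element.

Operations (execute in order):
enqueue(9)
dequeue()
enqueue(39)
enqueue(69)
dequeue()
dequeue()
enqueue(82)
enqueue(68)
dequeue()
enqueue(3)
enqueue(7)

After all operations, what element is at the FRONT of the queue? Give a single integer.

enqueue(9): queue = [9]
dequeue(): queue = []
enqueue(39): queue = [39]
enqueue(69): queue = [39, 69]
dequeue(): queue = [69]
dequeue(): queue = []
enqueue(82): queue = [82]
enqueue(68): queue = [82, 68]
dequeue(): queue = [68]
enqueue(3): queue = [68, 3]
enqueue(7): queue = [68, 3, 7]

Answer: 68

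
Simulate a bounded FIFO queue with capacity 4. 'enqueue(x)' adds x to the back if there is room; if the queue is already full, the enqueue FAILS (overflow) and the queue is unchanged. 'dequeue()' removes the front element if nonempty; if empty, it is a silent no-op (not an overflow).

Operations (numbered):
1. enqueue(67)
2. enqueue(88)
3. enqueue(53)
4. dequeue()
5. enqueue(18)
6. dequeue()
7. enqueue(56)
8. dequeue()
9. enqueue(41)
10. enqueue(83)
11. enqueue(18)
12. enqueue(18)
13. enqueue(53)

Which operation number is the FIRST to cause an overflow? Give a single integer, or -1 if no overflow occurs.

1. enqueue(67): size=1
2. enqueue(88): size=2
3. enqueue(53): size=3
4. dequeue(): size=2
5. enqueue(18): size=3
6. dequeue(): size=2
7. enqueue(56): size=3
8. dequeue(): size=2
9. enqueue(41): size=3
10. enqueue(83): size=4
11. enqueue(18): size=4=cap → OVERFLOW (fail)
12. enqueue(18): size=4=cap → OVERFLOW (fail)
13. enqueue(53): size=4=cap → OVERFLOW (fail)

Answer: 11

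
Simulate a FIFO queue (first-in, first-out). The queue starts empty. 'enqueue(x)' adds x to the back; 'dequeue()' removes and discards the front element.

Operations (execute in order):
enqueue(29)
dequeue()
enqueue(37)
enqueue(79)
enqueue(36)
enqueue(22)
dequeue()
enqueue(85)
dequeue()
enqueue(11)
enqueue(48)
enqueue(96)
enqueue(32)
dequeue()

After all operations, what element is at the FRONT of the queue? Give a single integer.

enqueue(29): queue = [29]
dequeue(): queue = []
enqueue(37): queue = [37]
enqueue(79): queue = [37, 79]
enqueue(36): queue = [37, 79, 36]
enqueue(22): queue = [37, 79, 36, 22]
dequeue(): queue = [79, 36, 22]
enqueue(85): queue = [79, 36, 22, 85]
dequeue(): queue = [36, 22, 85]
enqueue(11): queue = [36, 22, 85, 11]
enqueue(48): queue = [36, 22, 85, 11, 48]
enqueue(96): queue = [36, 22, 85, 11, 48, 96]
enqueue(32): queue = [36, 22, 85, 11, 48, 96, 32]
dequeue(): queue = [22, 85, 11, 48, 96, 32]

Answer: 22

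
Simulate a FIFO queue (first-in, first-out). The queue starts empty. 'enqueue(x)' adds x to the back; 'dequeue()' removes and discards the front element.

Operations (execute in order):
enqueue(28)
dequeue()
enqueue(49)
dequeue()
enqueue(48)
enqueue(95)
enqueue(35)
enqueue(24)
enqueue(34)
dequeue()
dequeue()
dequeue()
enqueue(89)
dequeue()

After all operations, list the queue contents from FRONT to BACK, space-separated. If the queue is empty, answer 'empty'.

Answer: 34 89

Derivation:
enqueue(28): [28]
dequeue(): []
enqueue(49): [49]
dequeue(): []
enqueue(48): [48]
enqueue(95): [48, 95]
enqueue(35): [48, 95, 35]
enqueue(24): [48, 95, 35, 24]
enqueue(34): [48, 95, 35, 24, 34]
dequeue(): [95, 35, 24, 34]
dequeue(): [35, 24, 34]
dequeue(): [24, 34]
enqueue(89): [24, 34, 89]
dequeue(): [34, 89]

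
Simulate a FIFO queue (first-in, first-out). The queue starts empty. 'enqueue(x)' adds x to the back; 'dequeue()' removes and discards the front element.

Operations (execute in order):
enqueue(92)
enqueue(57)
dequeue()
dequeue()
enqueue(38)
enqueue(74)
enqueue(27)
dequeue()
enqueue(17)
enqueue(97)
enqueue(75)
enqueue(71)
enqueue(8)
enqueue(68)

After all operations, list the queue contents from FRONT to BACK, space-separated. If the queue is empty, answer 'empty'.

enqueue(92): [92]
enqueue(57): [92, 57]
dequeue(): [57]
dequeue(): []
enqueue(38): [38]
enqueue(74): [38, 74]
enqueue(27): [38, 74, 27]
dequeue(): [74, 27]
enqueue(17): [74, 27, 17]
enqueue(97): [74, 27, 17, 97]
enqueue(75): [74, 27, 17, 97, 75]
enqueue(71): [74, 27, 17, 97, 75, 71]
enqueue(8): [74, 27, 17, 97, 75, 71, 8]
enqueue(68): [74, 27, 17, 97, 75, 71, 8, 68]

Answer: 74 27 17 97 75 71 8 68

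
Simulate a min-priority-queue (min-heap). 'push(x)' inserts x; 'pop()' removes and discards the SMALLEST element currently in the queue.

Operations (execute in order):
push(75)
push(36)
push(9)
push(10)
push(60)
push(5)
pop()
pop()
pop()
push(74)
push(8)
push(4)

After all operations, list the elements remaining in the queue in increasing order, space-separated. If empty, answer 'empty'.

Answer: 4 8 36 60 74 75

Derivation:
push(75): heap contents = [75]
push(36): heap contents = [36, 75]
push(9): heap contents = [9, 36, 75]
push(10): heap contents = [9, 10, 36, 75]
push(60): heap contents = [9, 10, 36, 60, 75]
push(5): heap contents = [5, 9, 10, 36, 60, 75]
pop() → 5: heap contents = [9, 10, 36, 60, 75]
pop() → 9: heap contents = [10, 36, 60, 75]
pop() → 10: heap contents = [36, 60, 75]
push(74): heap contents = [36, 60, 74, 75]
push(8): heap contents = [8, 36, 60, 74, 75]
push(4): heap contents = [4, 8, 36, 60, 74, 75]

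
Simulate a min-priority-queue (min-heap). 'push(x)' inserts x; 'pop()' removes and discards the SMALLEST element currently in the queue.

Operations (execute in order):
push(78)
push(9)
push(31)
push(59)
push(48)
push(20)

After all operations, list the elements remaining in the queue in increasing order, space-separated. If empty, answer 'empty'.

push(78): heap contents = [78]
push(9): heap contents = [9, 78]
push(31): heap contents = [9, 31, 78]
push(59): heap contents = [9, 31, 59, 78]
push(48): heap contents = [9, 31, 48, 59, 78]
push(20): heap contents = [9, 20, 31, 48, 59, 78]

Answer: 9 20 31 48 59 78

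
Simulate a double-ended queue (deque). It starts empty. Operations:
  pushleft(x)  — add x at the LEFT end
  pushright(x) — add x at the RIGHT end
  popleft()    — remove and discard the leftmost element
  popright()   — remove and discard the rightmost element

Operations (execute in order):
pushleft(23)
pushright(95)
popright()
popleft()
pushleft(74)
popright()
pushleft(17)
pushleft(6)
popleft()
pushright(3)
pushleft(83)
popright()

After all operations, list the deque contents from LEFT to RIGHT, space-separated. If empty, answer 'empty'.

Answer: 83 17

Derivation:
pushleft(23): [23]
pushright(95): [23, 95]
popright(): [23]
popleft(): []
pushleft(74): [74]
popright(): []
pushleft(17): [17]
pushleft(6): [6, 17]
popleft(): [17]
pushright(3): [17, 3]
pushleft(83): [83, 17, 3]
popright(): [83, 17]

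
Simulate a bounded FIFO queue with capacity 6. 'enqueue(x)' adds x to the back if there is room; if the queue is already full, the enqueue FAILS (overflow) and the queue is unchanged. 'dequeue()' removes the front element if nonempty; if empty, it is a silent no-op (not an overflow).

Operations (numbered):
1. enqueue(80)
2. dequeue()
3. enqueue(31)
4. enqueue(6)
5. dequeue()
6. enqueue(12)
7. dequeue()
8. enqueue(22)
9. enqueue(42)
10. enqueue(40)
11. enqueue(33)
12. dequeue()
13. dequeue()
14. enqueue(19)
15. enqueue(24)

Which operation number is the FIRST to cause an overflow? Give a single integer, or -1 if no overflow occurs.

Answer: -1

Derivation:
1. enqueue(80): size=1
2. dequeue(): size=0
3. enqueue(31): size=1
4. enqueue(6): size=2
5. dequeue(): size=1
6. enqueue(12): size=2
7. dequeue(): size=1
8. enqueue(22): size=2
9. enqueue(42): size=3
10. enqueue(40): size=4
11. enqueue(33): size=5
12. dequeue(): size=4
13. dequeue(): size=3
14. enqueue(19): size=4
15. enqueue(24): size=5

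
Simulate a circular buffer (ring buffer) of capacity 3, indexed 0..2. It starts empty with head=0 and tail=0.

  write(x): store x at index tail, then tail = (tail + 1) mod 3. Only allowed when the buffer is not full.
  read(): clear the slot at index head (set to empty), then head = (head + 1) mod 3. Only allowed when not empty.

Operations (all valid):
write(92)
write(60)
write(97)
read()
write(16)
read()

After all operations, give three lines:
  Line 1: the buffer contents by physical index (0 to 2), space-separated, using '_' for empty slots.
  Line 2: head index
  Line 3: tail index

write(92): buf=[92 _ _], head=0, tail=1, size=1
write(60): buf=[92 60 _], head=0, tail=2, size=2
write(97): buf=[92 60 97], head=0, tail=0, size=3
read(): buf=[_ 60 97], head=1, tail=0, size=2
write(16): buf=[16 60 97], head=1, tail=1, size=3
read(): buf=[16 _ 97], head=2, tail=1, size=2

Answer: 16 _ 97
2
1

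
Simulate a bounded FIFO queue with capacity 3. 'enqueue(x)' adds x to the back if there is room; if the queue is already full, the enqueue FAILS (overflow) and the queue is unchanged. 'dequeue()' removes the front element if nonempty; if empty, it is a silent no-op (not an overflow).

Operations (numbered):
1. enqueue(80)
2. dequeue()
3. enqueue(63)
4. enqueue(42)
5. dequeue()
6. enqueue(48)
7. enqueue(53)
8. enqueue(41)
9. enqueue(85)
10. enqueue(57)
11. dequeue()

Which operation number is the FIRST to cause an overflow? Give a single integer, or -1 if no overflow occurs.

Answer: 8

Derivation:
1. enqueue(80): size=1
2. dequeue(): size=0
3. enqueue(63): size=1
4. enqueue(42): size=2
5. dequeue(): size=1
6. enqueue(48): size=2
7. enqueue(53): size=3
8. enqueue(41): size=3=cap → OVERFLOW (fail)
9. enqueue(85): size=3=cap → OVERFLOW (fail)
10. enqueue(57): size=3=cap → OVERFLOW (fail)
11. dequeue(): size=2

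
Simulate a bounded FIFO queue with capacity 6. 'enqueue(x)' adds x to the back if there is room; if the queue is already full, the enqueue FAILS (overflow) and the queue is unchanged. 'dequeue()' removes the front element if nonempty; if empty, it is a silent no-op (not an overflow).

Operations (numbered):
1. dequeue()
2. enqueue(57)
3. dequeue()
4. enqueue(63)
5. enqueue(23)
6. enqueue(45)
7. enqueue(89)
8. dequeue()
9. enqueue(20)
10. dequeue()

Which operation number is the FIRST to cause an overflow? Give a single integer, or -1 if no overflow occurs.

1. dequeue(): empty, no-op, size=0
2. enqueue(57): size=1
3. dequeue(): size=0
4. enqueue(63): size=1
5. enqueue(23): size=2
6. enqueue(45): size=3
7. enqueue(89): size=4
8. dequeue(): size=3
9. enqueue(20): size=4
10. dequeue(): size=3

Answer: -1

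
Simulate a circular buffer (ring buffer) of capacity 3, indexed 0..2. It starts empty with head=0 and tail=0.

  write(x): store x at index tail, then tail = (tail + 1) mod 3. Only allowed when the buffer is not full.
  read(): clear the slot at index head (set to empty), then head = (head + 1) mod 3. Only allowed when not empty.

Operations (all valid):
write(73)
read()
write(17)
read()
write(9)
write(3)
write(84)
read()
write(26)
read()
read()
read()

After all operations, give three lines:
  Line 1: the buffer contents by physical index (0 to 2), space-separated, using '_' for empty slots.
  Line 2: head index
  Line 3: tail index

Answer: _ _ _
0
0

Derivation:
write(73): buf=[73 _ _], head=0, tail=1, size=1
read(): buf=[_ _ _], head=1, tail=1, size=0
write(17): buf=[_ 17 _], head=1, tail=2, size=1
read(): buf=[_ _ _], head=2, tail=2, size=0
write(9): buf=[_ _ 9], head=2, tail=0, size=1
write(3): buf=[3 _ 9], head=2, tail=1, size=2
write(84): buf=[3 84 9], head=2, tail=2, size=3
read(): buf=[3 84 _], head=0, tail=2, size=2
write(26): buf=[3 84 26], head=0, tail=0, size=3
read(): buf=[_ 84 26], head=1, tail=0, size=2
read(): buf=[_ _ 26], head=2, tail=0, size=1
read(): buf=[_ _ _], head=0, tail=0, size=0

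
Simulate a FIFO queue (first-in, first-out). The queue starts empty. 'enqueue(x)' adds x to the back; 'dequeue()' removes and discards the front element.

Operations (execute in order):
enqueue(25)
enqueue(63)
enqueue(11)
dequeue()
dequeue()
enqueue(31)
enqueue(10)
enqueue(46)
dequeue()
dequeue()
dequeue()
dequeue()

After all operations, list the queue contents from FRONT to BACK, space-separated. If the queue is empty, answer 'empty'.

enqueue(25): [25]
enqueue(63): [25, 63]
enqueue(11): [25, 63, 11]
dequeue(): [63, 11]
dequeue(): [11]
enqueue(31): [11, 31]
enqueue(10): [11, 31, 10]
enqueue(46): [11, 31, 10, 46]
dequeue(): [31, 10, 46]
dequeue(): [10, 46]
dequeue(): [46]
dequeue(): []

Answer: empty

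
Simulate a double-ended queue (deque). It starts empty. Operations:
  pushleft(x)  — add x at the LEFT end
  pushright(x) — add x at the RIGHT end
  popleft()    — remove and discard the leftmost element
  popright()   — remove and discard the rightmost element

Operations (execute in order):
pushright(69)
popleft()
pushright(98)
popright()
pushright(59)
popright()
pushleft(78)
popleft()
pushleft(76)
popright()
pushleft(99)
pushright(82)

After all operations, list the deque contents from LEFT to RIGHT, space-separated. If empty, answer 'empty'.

pushright(69): [69]
popleft(): []
pushright(98): [98]
popright(): []
pushright(59): [59]
popright(): []
pushleft(78): [78]
popleft(): []
pushleft(76): [76]
popright(): []
pushleft(99): [99]
pushright(82): [99, 82]

Answer: 99 82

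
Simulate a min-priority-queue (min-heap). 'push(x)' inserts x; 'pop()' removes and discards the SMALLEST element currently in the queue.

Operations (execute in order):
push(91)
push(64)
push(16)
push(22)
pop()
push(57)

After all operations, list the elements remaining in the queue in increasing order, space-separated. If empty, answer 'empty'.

push(91): heap contents = [91]
push(64): heap contents = [64, 91]
push(16): heap contents = [16, 64, 91]
push(22): heap contents = [16, 22, 64, 91]
pop() → 16: heap contents = [22, 64, 91]
push(57): heap contents = [22, 57, 64, 91]

Answer: 22 57 64 91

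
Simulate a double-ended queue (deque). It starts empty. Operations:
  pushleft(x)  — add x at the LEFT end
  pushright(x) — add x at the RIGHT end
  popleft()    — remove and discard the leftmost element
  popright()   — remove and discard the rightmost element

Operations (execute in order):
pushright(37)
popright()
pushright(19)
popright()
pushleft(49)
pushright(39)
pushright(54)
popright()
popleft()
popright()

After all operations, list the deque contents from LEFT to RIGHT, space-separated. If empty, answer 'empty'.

pushright(37): [37]
popright(): []
pushright(19): [19]
popright(): []
pushleft(49): [49]
pushright(39): [49, 39]
pushright(54): [49, 39, 54]
popright(): [49, 39]
popleft(): [39]
popright(): []

Answer: empty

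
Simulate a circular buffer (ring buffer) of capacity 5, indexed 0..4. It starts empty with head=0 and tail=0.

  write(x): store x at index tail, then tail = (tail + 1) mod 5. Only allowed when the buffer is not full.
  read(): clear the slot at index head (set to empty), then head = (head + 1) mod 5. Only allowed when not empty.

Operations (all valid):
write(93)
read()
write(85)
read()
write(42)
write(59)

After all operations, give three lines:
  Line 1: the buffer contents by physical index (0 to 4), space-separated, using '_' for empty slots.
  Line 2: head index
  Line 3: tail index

write(93): buf=[93 _ _ _ _], head=0, tail=1, size=1
read(): buf=[_ _ _ _ _], head=1, tail=1, size=0
write(85): buf=[_ 85 _ _ _], head=1, tail=2, size=1
read(): buf=[_ _ _ _ _], head=2, tail=2, size=0
write(42): buf=[_ _ 42 _ _], head=2, tail=3, size=1
write(59): buf=[_ _ 42 59 _], head=2, tail=4, size=2

Answer: _ _ 42 59 _
2
4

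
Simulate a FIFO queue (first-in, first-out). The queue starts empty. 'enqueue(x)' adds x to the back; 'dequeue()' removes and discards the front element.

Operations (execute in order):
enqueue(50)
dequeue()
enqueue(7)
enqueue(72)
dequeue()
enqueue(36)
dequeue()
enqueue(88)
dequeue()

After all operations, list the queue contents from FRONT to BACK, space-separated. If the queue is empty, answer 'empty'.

enqueue(50): [50]
dequeue(): []
enqueue(7): [7]
enqueue(72): [7, 72]
dequeue(): [72]
enqueue(36): [72, 36]
dequeue(): [36]
enqueue(88): [36, 88]
dequeue(): [88]

Answer: 88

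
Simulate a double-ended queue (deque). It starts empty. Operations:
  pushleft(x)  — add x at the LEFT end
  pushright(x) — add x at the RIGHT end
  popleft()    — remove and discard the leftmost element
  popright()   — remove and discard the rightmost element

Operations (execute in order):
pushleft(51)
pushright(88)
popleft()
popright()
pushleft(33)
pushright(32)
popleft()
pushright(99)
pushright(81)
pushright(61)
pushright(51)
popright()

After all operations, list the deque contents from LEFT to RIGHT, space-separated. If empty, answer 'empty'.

pushleft(51): [51]
pushright(88): [51, 88]
popleft(): [88]
popright(): []
pushleft(33): [33]
pushright(32): [33, 32]
popleft(): [32]
pushright(99): [32, 99]
pushright(81): [32, 99, 81]
pushright(61): [32, 99, 81, 61]
pushright(51): [32, 99, 81, 61, 51]
popright(): [32, 99, 81, 61]

Answer: 32 99 81 61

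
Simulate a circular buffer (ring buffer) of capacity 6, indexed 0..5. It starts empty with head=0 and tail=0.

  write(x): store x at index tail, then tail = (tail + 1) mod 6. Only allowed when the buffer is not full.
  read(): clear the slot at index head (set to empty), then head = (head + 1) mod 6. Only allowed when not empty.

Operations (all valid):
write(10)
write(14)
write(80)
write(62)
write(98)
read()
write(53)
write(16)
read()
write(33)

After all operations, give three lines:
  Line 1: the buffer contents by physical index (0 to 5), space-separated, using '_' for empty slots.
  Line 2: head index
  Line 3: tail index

Answer: 16 33 80 62 98 53
2
2

Derivation:
write(10): buf=[10 _ _ _ _ _], head=0, tail=1, size=1
write(14): buf=[10 14 _ _ _ _], head=0, tail=2, size=2
write(80): buf=[10 14 80 _ _ _], head=0, tail=3, size=3
write(62): buf=[10 14 80 62 _ _], head=0, tail=4, size=4
write(98): buf=[10 14 80 62 98 _], head=0, tail=5, size=5
read(): buf=[_ 14 80 62 98 _], head=1, tail=5, size=4
write(53): buf=[_ 14 80 62 98 53], head=1, tail=0, size=5
write(16): buf=[16 14 80 62 98 53], head=1, tail=1, size=6
read(): buf=[16 _ 80 62 98 53], head=2, tail=1, size=5
write(33): buf=[16 33 80 62 98 53], head=2, tail=2, size=6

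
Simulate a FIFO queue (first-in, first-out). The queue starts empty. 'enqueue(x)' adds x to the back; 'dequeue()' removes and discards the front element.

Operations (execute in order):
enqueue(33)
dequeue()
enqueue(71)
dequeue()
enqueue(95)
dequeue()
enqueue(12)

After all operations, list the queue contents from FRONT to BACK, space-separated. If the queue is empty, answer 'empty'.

enqueue(33): [33]
dequeue(): []
enqueue(71): [71]
dequeue(): []
enqueue(95): [95]
dequeue(): []
enqueue(12): [12]

Answer: 12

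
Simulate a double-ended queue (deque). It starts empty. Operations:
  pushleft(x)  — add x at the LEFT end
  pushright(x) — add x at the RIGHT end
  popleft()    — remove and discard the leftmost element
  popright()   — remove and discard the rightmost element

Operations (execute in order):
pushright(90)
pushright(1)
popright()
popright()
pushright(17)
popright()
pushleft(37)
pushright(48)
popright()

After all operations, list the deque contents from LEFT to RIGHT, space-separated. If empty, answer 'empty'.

Answer: 37

Derivation:
pushright(90): [90]
pushright(1): [90, 1]
popright(): [90]
popright(): []
pushright(17): [17]
popright(): []
pushleft(37): [37]
pushright(48): [37, 48]
popright(): [37]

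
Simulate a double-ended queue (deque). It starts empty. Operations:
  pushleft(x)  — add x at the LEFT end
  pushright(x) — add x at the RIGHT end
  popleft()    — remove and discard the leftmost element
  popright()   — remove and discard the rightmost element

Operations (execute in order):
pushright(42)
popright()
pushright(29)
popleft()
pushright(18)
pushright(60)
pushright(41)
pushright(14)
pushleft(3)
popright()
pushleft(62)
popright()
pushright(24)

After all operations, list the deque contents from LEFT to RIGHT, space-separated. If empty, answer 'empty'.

Answer: 62 3 18 60 24

Derivation:
pushright(42): [42]
popright(): []
pushright(29): [29]
popleft(): []
pushright(18): [18]
pushright(60): [18, 60]
pushright(41): [18, 60, 41]
pushright(14): [18, 60, 41, 14]
pushleft(3): [3, 18, 60, 41, 14]
popright(): [3, 18, 60, 41]
pushleft(62): [62, 3, 18, 60, 41]
popright(): [62, 3, 18, 60]
pushright(24): [62, 3, 18, 60, 24]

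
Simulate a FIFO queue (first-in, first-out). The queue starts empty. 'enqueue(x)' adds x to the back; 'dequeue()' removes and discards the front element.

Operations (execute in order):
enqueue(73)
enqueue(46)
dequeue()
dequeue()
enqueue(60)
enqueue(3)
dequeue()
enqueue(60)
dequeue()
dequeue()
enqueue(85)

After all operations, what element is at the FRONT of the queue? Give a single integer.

Answer: 85

Derivation:
enqueue(73): queue = [73]
enqueue(46): queue = [73, 46]
dequeue(): queue = [46]
dequeue(): queue = []
enqueue(60): queue = [60]
enqueue(3): queue = [60, 3]
dequeue(): queue = [3]
enqueue(60): queue = [3, 60]
dequeue(): queue = [60]
dequeue(): queue = []
enqueue(85): queue = [85]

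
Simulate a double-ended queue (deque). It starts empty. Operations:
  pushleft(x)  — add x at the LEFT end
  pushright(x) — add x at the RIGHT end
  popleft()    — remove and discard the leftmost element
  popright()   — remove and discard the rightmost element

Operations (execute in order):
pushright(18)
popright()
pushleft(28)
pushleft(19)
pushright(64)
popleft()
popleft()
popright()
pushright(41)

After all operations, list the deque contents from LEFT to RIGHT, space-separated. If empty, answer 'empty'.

pushright(18): [18]
popright(): []
pushleft(28): [28]
pushleft(19): [19, 28]
pushright(64): [19, 28, 64]
popleft(): [28, 64]
popleft(): [64]
popright(): []
pushright(41): [41]

Answer: 41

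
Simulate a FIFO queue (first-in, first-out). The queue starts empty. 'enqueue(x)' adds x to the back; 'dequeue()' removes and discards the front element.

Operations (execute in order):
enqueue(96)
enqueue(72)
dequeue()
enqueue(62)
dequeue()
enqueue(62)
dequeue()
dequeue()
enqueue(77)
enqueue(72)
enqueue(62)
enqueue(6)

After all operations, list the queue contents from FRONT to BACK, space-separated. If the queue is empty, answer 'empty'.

Answer: 77 72 62 6

Derivation:
enqueue(96): [96]
enqueue(72): [96, 72]
dequeue(): [72]
enqueue(62): [72, 62]
dequeue(): [62]
enqueue(62): [62, 62]
dequeue(): [62]
dequeue(): []
enqueue(77): [77]
enqueue(72): [77, 72]
enqueue(62): [77, 72, 62]
enqueue(6): [77, 72, 62, 6]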